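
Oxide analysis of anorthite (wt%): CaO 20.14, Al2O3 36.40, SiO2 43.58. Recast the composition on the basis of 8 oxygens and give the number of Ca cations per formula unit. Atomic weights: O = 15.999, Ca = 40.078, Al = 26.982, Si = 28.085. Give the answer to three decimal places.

CaO: 20.14/56.077 = 0.35915 mol → 0.35915 mol Ca, 0.35915 mol O.
Al2O3: 36.40/101.961 = 0.35700 mol → 0.71400 mol Al, 1.07100 mol O.
SiO2: 43.58/60.083 = 0.72533 mol → 0.72533 mol Si, 1.45066 mol O.
Total oxygen = 2.88081 mol. Normalization factor = 8/2.88081 = 2.77700.
Ca per 8 O = 0.35915 × 2.77700 = 0.997.

0.997 Ca apfu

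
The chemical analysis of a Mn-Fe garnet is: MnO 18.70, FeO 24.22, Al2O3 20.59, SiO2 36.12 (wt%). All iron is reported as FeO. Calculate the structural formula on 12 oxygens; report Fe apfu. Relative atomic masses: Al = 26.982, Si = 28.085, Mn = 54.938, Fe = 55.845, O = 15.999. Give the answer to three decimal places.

1.679 Fe apfu

MnO: 18.70/70.937 = 0.26361 mol → 0.26361 mol Mn, 0.26361 mol O.
FeO: 24.22/71.844 = 0.33712 mol → 0.33712 mol Fe, 0.33712 mol O.
Al2O3: 20.59/101.961 = 0.20194 mol → 0.40388 mol Al, 0.60582 mol O.
SiO2: 36.12/60.083 = 0.60117 mol → 0.60117 mol Si, 1.20234 mol O.
Total oxygen = 2.40889 mol. Normalization factor = 12/2.40889 = 4.98155.
Fe per 12 O = 0.33712 × 4.98155 = 1.679.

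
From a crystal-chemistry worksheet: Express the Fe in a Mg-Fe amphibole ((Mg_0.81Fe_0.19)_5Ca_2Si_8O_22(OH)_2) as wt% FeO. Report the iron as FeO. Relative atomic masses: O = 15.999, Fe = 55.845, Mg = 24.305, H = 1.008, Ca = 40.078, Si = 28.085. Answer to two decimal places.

8.10 wt%

Formula mass = 842.316 g/mol.
0.95 Fe → 0.9500 mol FeO per formula unit; M(FeO) = 71.844, so FeO mass = 68.252 g.
68.252/842.316 × 100 = 8.10 wt%.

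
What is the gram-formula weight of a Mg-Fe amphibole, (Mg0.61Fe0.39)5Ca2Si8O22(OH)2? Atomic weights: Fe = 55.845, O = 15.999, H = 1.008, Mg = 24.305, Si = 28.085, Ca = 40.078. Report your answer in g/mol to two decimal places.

The formula mass is the sum 3.05*24.305 + 1.95*55.845 + 2*40.078 + 8*28.085 + 24*15.999 + 2*1.008.

873.86 g/mol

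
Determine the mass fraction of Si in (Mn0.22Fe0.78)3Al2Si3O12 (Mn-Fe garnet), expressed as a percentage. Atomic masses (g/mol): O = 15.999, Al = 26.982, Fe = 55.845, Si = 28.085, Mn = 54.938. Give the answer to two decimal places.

M((Mn0.22Fe0.78)3Al2Si3O12) = 497.143 g/mol.
Si contributes 3 × 28.085 = 84.255 g per mole.
84.255/497.143 = 0.1695 → 16.95%.

16.95 wt%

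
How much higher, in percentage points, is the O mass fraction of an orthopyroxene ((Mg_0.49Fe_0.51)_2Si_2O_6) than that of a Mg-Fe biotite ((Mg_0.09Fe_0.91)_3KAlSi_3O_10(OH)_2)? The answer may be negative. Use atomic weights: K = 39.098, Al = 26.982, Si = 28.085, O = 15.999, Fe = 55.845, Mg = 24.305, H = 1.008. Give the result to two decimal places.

O in (Mg_0.49Fe_0.51)_2Si_2O_6: molar mass 232.945 g/mol; 6×15.999 = 95.994 g → 41.21 wt%.
O in (Mg_0.09Fe_0.91)_3KAlSi_3O_10(OH)_2: molar mass 503.358 g/mol; 12×15.999 = 191.988 g → 38.14 wt%.
Difference = 41.21 − 38.14 = 3.07 percentage points.

3.07 percentage points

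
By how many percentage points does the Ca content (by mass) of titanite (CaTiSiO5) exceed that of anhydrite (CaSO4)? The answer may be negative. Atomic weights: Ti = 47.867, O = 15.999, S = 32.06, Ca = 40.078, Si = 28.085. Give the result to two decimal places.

Ca in CaTiSiO5: molar mass 196.025 g/mol; 1×40.078 = 40.078 g → 20.45 wt%.
Ca in CaSO4: molar mass 136.134 g/mol; 1×40.078 = 40.078 g → 29.44 wt%.
Difference = 20.45 − 29.44 = -8.99 percentage points.

-8.99 percentage points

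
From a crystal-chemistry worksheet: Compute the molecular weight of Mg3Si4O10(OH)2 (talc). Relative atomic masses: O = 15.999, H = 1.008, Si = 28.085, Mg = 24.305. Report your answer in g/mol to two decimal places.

379.26 g/mol

The formula mass is the sum 3(24.305) + 4(28.085) + 12(15.999) + 2(1.008).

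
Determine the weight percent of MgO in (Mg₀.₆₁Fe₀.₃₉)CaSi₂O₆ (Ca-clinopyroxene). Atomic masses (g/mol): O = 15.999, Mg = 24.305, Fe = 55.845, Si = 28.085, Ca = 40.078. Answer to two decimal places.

10.74 wt%

Molar mass of (Mg₀.₆₁Fe₀.₃₉)CaSi₂O₆ = 0.61×24.305 + 0.39×55.845 + 1×40.078 + 2×28.085 + 6×15.999 = 228.848 g/mol.
Each formula unit contains 0.61 Mg, equivalent to 0.61/1 = 0.6100 mol MgO.
M(MgO) = 1×24.305 + 1×15.999 = 40.304 g/mol.
Mass of MgO per formula unit = 0.6100 × 40.304 = 24.585 g.
MgO wt% = 24.585 / 228.848 × 100 = 10.74%.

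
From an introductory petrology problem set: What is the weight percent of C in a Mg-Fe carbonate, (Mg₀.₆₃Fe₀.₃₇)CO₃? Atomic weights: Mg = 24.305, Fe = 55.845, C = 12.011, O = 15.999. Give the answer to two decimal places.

Formula mass = 0.63×24.305 + 0.37×55.845 + 1×12.011 + 3×15.999 = 95.983 g/mol, of which 12.011 g is C.
So C makes up 12.011/95.983 = 0.1251 of the mass, i.e. 12.51%.

12.51 weight percent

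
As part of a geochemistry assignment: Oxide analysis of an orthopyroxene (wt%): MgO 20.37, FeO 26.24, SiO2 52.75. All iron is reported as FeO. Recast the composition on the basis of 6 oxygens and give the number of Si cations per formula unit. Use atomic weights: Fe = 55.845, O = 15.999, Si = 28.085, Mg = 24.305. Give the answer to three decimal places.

20.37 wt% MgO ÷ 40.304 g/mol = 0.50541 mol, giving 0.50541 Mg and 0.50541 O.
26.24 wt% FeO ÷ 71.844 g/mol = 0.36524 mol, giving 0.36524 Fe and 0.36524 O.
52.75 wt% SiO2 ÷ 60.083 g/mol = 0.87795 mol, giving 0.87795 Si and 1.75590 O.
Oxygen sums to 2.62655; scaling by 6/2.62655 = 2.28437 puts the formula on 6 O.
Si: 0.87795 × 2.28437 = 2.006 atoms per formula unit.

2.006 Si apfu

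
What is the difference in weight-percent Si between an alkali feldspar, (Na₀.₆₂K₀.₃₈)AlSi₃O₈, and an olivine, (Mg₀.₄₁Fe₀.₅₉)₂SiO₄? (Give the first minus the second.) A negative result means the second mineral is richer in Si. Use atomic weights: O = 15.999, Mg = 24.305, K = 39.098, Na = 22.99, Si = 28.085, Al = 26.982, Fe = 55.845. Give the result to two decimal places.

First mineral: 84.255 g Si in 268.340 g formula = 31.40 wt% Si.
Second mineral: 28.085 g Si in 177.908 g formula = 15.79 wt% Si.
31.40% − 15.79% gives a difference of 15.61 percentage points.

15.61 percentage points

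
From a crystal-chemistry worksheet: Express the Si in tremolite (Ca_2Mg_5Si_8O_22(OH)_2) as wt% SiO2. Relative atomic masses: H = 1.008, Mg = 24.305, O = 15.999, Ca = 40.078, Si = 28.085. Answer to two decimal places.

Molar mass of Ca_2Mg_5Si_8O_22(OH)_2 = 2*40.078 + 5*24.305 + 8*28.085 + 24*15.999 + 2*1.008 = 812.353 g/mol.
Each formula unit contains 8 Si, equivalent to 8/1 = 8.0000 mol SiO2.
M(SiO2) = 1×28.085 + 2×15.999 = 60.083 g/mol.
Mass of SiO2 per formula unit = 8.0000 × 60.083 = 480.664 g.
SiO2 wt% = 480.664 / 812.353 × 100 = 59.17%.

59.17 wt%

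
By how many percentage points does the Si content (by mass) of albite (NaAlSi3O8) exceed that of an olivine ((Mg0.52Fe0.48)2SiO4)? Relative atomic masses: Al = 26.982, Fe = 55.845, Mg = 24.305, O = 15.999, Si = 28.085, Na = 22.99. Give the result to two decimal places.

15.70 percentage points

Si in NaAlSi3O8: molar mass 262.219 g/mol; 3×28.085 = 84.255 g → 32.13 wt%.
Si in (Mg0.52Fe0.48)2SiO4: molar mass 170.969 g/mol; 1×28.085 = 28.085 g → 16.43 wt%.
Difference = 32.13 − 16.43 = 15.70 percentage points.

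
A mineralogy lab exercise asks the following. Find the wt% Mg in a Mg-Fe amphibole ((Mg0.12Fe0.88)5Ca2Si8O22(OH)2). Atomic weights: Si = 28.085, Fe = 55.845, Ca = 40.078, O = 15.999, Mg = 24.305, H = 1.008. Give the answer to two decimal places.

Formula mass = 0.60*24.305 + 4.40*55.845 + 2*40.078 + 8*28.085 + 24*15.999 + 2*1.008 = 951.129 g/mol, of which 14.583 g is Mg.
So Mg makes up 14.583/951.129 = 0.0153 of the mass, i.e. 1.53%.

1.53 weight percent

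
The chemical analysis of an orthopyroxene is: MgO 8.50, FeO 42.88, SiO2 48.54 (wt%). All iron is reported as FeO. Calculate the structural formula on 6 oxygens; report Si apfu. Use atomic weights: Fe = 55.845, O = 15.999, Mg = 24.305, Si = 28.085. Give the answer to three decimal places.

MgO (M=40.304): mol = 0.21090; Mg = 0.21090, O = 0.21090.
FeO (M=71.844): mol = 0.59685; Fe = 0.59685, O = 0.59685.
SiO2 (M=60.083): mol = 0.80788; Si = 0.80788, O = 1.61576.
ΣO = 2.42351; factor = 6/ΣO = 2.47575.
Si apfu = 0.80788 × 2.47575 = 2.000.

2.000 Si apfu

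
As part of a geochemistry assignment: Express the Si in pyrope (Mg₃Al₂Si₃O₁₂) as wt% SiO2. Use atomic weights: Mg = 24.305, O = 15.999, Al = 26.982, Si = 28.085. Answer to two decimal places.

44.71 wt%

M(Mg₃Al₂Si₃O₁₂) = 403.122 g/mol; M(SiO2) = 60.083 g/mol.
Moles SiO2 per formula unit = 3 Si ÷ 1 = 3.0000.
SiO2 fraction = (3.0000 × 60.083) / 403.122 = 180.249/403.122 = 0.4471.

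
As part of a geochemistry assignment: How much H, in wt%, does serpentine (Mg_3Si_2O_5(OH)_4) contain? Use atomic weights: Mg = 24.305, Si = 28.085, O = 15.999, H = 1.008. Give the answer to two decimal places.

1.46 wt%

Molar mass of Mg_3Si_2O_5(OH)_4: 3×24.305 + 2×28.085 + 9×15.999 + 4×1.008 = 277.108 g/mol.
Mass of H per formula unit: 4 × 1.008 = 4.032 g.
Weight fraction H = 4.032 / 277.108 = 0.0146.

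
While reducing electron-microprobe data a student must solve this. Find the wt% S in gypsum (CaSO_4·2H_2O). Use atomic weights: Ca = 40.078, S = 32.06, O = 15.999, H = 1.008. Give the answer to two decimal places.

18.62 mass %

Molar mass of CaSO_4·2H_2O: 1×40.078 + 1×32.06 + 6×15.999 + 4×1.008 = 172.164 g/mol.
Mass of S per formula unit: 1 × 32.06 = 32.060 g.
Weight fraction S = 32.060 / 172.164 = 0.1862.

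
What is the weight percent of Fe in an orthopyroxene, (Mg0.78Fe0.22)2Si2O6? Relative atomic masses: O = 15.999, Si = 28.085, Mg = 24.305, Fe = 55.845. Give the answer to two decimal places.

11.45 weight percent

Formula mass = 1.56*24.305 + 0.44*55.845 + 2*28.085 + 6*15.999 = 214.652 g/mol, of which 24.572 g is Fe.
So Fe makes up 24.572/214.652 = 0.1145 of the mass, i.e. 11.45%.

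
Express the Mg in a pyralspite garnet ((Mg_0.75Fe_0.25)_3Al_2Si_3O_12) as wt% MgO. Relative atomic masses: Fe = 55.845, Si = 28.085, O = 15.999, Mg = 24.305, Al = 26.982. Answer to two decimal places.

21.25 wt%

Formula mass = 426.777 g/mol.
2.25 Mg → 2.2500 mol MgO per formula unit; M(MgO) = 40.304, so MgO mass = 90.684 g.
90.684/426.777 × 100 = 21.25 wt%.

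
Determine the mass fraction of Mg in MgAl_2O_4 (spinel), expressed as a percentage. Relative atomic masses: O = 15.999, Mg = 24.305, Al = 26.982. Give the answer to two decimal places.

17.08 mass %

Formula mass = 1·24.305 + 2·26.982 + 4·15.999 = 142.265 g/mol, of which 24.305 g is Mg.
So Mg makes up 24.305/142.265 = 0.1708 of the mass, i.e. 17.08%.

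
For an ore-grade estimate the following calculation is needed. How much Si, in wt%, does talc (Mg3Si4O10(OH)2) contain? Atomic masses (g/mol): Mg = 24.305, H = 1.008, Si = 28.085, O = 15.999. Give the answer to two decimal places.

29.62 wt%

M(Mg3Si4O10(OH)2) = 379.259 g/mol.
Si contributes 4 × 28.085 = 112.340 g per mole.
112.340/379.259 = 0.2962 → 29.62%.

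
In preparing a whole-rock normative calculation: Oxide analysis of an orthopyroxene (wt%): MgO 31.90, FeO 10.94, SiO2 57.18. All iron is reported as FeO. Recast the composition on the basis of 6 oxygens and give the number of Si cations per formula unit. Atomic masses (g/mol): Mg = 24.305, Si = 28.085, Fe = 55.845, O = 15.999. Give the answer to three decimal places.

2.006 Si apfu

MgO: 31.90/40.304 = 0.79148 mol → 0.79148 mol Mg, 0.79148 mol O.
FeO: 10.94/71.844 = 0.15227 mol → 0.15227 mol Fe, 0.15227 mol O.
SiO2: 57.18/60.083 = 0.95168 mol → 0.95168 mol Si, 1.90336 mol O.
Total oxygen = 2.84711 mol. Normalization factor = 6/2.84711 = 2.10740.
Si per 6 O = 0.95168 × 2.10740 = 2.006.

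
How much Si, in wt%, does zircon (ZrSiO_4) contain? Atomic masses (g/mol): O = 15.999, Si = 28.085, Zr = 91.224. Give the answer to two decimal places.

15.32 wt%

M(ZrSiO_4) = 183.305 g/mol.
Si contributes 1 × 28.085 = 28.085 g per mole.
28.085/183.305 = 0.1532 → 15.32%.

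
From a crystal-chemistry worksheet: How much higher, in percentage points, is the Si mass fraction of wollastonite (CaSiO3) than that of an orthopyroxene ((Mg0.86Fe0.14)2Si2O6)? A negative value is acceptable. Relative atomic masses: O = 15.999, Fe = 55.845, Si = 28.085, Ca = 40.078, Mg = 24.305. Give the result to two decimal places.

-2.62 percentage points

M(CaSiO3) = 116.160 g/mol, so wt% Si = 28.085/116.160 × 100 = 24.18%.
M((Mg0.86Fe0.14)2Si2O6) = 209.605 g/mol, so wt% Si = 56.170/209.605 × 100 = 26.80%.
24.18 − 26.80 = -2.62 pp.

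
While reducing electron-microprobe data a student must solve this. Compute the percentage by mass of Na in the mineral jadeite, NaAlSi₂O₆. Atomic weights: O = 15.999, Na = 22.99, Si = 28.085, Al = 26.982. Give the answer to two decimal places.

11.37 wt%

M(NaAlSi₂O₆) = 202.136 g/mol.
Na contributes 1 × 22.99 = 22.990 g per mole.
22.990/202.136 = 0.1137 → 11.37%.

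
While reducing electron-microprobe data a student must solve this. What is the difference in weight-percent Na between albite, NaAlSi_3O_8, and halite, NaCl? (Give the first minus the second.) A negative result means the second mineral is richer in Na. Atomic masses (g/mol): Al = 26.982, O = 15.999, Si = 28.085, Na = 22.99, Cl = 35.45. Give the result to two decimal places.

-30.57 percentage points

First mineral: 22.990 g Na in 262.219 g formula = 8.77 wt% Na.
Second mineral: 22.990 g Na in 58.440 g formula = 39.34 wt% Na.
8.77% − 39.34% gives a difference of -30.57 percentage points.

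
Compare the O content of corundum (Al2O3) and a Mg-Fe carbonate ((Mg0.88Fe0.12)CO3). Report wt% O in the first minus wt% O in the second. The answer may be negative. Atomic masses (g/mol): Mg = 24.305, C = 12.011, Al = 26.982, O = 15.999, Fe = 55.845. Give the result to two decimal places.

-7.41 percentage points

M(Al2O3) = 101.961 g/mol, so wt% O = 47.997/101.961 × 100 = 47.07%.
M((Mg0.88Fe0.12)CO3) = 88.098 g/mol, so wt% O = 47.997/88.098 × 100 = 54.48%.
47.07 − 54.48 = -7.41 pp.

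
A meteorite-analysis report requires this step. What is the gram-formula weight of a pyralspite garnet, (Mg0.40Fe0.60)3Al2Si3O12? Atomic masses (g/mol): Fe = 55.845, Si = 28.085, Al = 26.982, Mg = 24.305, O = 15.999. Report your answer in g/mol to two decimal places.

Mg: 1.20 × 24.305 = 29.1660
Fe: 1.80 × 55.845 = 100.5210
Al: 2 × 26.982 = 53.9640
Si: 3 × 28.085 = 84.2550
O: 12 × 15.999 = 191.9880
Summing the contributions gives the formula mass.

459.89 g/mol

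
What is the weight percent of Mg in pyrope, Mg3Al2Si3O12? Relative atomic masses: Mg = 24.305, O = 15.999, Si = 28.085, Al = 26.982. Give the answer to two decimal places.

18.09 wt%

M(Mg3Al2Si3O12) = 403.122 g/mol.
Mg contributes 3 × 24.305 = 72.915 g per mole.
72.915/403.122 = 0.1809 → 18.09%.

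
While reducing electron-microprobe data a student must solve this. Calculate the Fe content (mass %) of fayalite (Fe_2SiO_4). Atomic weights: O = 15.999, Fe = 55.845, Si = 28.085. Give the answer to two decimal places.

54.81 mass %

Formula mass = 2·55.845 + 1·28.085 + 4·15.999 = 203.771 g/mol, of which 111.690 g is Fe.
So Fe makes up 111.690/203.771 = 0.5481 of the mass, i.e. 54.81%.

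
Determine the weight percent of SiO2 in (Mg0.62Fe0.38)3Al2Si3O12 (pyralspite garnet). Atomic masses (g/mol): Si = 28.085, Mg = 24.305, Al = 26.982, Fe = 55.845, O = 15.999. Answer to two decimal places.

Molar mass of (Mg0.62Fe0.38)3Al2Si3O12 = 1.86*24.305 + 1.14*55.845 + 2*26.982 + 3*28.085 + 12*15.999 = 439.078 g/mol.
Each formula unit contains 3 Si, equivalent to 3/1 = 3.0000 mol SiO2.
M(SiO2) = 1×28.085 + 2×15.999 = 60.083 g/mol.
Mass of SiO2 per formula unit = 3.0000 × 60.083 = 180.249 g.
SiO2 wt% = 180.249 / 439.078 × 100 = 41.05%.

41.05 wt%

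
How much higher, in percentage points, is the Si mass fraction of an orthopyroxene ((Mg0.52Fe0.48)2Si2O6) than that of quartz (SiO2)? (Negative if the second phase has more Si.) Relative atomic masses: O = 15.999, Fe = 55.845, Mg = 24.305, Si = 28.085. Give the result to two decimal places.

-22.43 percentage points

Si in (Mg0.52Fe0.48)2Si2O6: molar mass 231.052 g/mol; 2×28.085 = 56.170 g → 24.31 wt%.
Si in SiO2: molar mass 60.083 g/mol; 1×28.085 = 28.085 g → 46.74 wt%.
Difference = 24.31 − 46.74 = -22.43 percentage points.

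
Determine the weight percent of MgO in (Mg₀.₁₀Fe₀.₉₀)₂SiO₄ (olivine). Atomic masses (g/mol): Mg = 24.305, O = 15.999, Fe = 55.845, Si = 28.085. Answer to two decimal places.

Molar mass of (Mg₀.₁₀Fe₀.₉₀)₂SiO₄ = 0.20·24.305 + 1.80·55.845 + 1·28.085 + 4·15.999 = 197.463 g/mol.
Each formula unit contains 0.20 Mg, equivalent to 0.20/1 = 0.2000 mol MgO.
M(MgO) = 1×24.305 + 1×15.999 = 40.304 g/mol.
Mass of MgO per formula unit = 0.2000 × 40.304 = 8.061 g.
MgO wt% = 8.061 / 197.463 × 100 = 4.08%.

4.08 wt%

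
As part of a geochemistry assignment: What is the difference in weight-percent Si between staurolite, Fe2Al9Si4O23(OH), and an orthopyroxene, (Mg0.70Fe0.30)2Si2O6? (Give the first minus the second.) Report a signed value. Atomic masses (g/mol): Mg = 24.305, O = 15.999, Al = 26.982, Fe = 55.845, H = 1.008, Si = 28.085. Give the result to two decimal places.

First mineral: 112.340 g Si in 851.852 g formula = 13.19 wt% Si.
Second mineral: 56.170 g Si in 219.698 g formula = 25.57 wt% Si.
13.19% − 25.57% gives a difference of -12.38 percentage points.

-12.38 percentage points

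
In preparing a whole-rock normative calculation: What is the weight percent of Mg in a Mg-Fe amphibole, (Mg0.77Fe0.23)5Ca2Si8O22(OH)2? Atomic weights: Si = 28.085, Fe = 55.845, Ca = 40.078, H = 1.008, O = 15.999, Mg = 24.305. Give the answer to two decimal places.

11.03 weight percent

M((Mg0.77Fe0.23)5Ca2Si8O22(OH)2) = 848.624 g/mol.
Mg contributes 3.85 × 24.305 = 93.574 g per mole.
93.574/848.624 = 0.1103 → 11.03%.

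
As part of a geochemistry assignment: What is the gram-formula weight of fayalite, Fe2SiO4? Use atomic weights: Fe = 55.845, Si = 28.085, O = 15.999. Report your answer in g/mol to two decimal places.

M = 2*55.845 + 1*28.085 + 4*15.999

203.77 g/mol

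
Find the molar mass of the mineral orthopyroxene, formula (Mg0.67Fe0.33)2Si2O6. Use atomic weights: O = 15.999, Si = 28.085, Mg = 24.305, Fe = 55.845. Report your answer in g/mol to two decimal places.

Mg: 1.34 × 24.305 = 32.5687
Fe: 0.66 × 55.845 = 36.8577
Si: 2 × 28.085 = 56.1700
O: 6 × 15.999 = 95.9940
Summing the contributions gives the formula mass.

221.59 g/mol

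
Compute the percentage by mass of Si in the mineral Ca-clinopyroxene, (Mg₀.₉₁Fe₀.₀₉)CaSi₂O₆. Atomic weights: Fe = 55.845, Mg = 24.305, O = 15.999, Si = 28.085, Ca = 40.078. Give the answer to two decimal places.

25.60 wt%

Formula mass = 0.91×24.305 + 0.09×55.845 + 1×40.078 + 2×28.085 + 6×15.999 = 219.386 g/mol, of which 56.170 g is Si.
So Si makes up 56.170/219.386 = 0.2560 of the mass, i.e. 25.60%.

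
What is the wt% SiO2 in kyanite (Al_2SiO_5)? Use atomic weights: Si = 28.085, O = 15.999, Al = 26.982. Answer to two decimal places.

37.08 wt%

Molar mass of Al_2SiO_5 = 2*26.982 + 1*28.085 + 5*15.999 = 162.044 g/mol.
Each formula unit contains 1 Si, equivalent to 1/1 = 1.0000 mol SiO2.
M(SiO2) = 1×28.085 + 2×15.999 = 60.083 g/mol.
Mass of SiO2 per formula unit = 1.0000 × 60.083 = 60.083 g.
SiO2 wt% = 60.083 / 162.044 × 100 = 37.08%.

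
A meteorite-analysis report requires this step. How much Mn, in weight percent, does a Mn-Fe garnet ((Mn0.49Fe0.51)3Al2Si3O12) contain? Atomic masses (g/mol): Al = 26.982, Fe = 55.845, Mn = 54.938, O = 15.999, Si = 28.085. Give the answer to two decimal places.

Formula mass = 1.47·54.938 + 1.53·55.845 + 2·26.982 + 3·28.085 + 12·15.999 = 496.409 g/mol, of which 80.759 g is Mn.
So Mn makes up 80.759/496.409 = 0.1627 of the mass, i.e. 16.27%.

16.27 weight percent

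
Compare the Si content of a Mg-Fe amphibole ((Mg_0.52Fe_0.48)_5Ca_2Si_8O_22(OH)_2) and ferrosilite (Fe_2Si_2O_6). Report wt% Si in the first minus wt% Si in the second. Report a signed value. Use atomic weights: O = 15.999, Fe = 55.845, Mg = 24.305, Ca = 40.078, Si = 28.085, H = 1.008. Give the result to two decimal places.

M((Mg_0.52Fe_0.48)_5Ca_2Si_8O_22(OH)_2) = 888.049 g/mol, so wt% Si = 224.680/888.049 × 100 = 25.30%.
M(Fe_2Si_2O_6) = 263.854 g/mol, so wt% Si = 56.170/263.854 × 100 = 21.29%.
25.30 − 21.29 = 4.01 pp.

4.01 percentage points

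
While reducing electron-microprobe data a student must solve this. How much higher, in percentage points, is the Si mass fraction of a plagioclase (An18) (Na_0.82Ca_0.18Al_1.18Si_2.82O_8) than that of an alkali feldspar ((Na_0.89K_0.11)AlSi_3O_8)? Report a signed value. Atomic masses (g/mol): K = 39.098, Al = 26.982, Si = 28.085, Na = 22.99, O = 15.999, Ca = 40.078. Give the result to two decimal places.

-2.04 percentage points

First mineral: 79.200 g Si in 265.096 g formula = 29.88 wt% Si.
Second mineral: 84.255 g Si in 263.991 g formula = 31.92 wt% Si.
29.88% − 31.92% gives a difference of -2.04 percentage points.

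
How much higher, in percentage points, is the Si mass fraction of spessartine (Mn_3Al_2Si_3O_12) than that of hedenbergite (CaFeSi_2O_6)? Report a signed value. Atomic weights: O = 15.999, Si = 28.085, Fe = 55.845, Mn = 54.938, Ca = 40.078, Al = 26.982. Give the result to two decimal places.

Si in Mn_3Al_2Si_3O_12: molar mass 495.021 g/mol; 3×28.085 = 84.255 g → 17.02 wt%.
Si in CaFeSi_2O_6: molar mass 248.087 g/mol; 2×28.085 = 56.170 g → 22.64 wt%.
Difference = 17.02 − 22.64 = -5.62 percentage points.

-5.62 percentage points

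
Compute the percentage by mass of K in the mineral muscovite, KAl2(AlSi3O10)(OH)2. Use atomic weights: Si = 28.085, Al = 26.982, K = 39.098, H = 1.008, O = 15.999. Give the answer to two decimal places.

9.82 wt%

Molar mass of KAl2(AlSi3O10)(OH)2: 1*39.098 + 3*26.982 + 3*28.085 + 12*15.999 + 2*1.008 = 398.303 g/mol.
Mass of K per formula unit: 1 × 39.098 = 39.098 g.
Weight fraction K = 39.098 / 398.303 = 0.0982.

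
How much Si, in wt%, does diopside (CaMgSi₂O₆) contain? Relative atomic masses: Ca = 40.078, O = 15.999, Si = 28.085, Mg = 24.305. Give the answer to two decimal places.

25.94 wt%

M(CaMgSi₂O₆) = 216.547 g/mol.
Si contributes 2 × 28.085 = 56.170 g per mole.
56.170/216.547 = 0.2594 → 25.94%.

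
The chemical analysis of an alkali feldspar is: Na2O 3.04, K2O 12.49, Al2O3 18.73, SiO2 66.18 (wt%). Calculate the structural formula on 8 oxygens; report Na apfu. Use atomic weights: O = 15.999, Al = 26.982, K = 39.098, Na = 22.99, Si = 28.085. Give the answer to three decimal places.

0.267 Na apfu

3.04 wt% Na2O ÷ 61.979 g/mol = 0.04905 mol, giving 0.09810 Na and 0.04905 O.
12.49 wt% K2O ÷ 94.195 g/mol = 0.13260 mol, giving 0.26520 K and 0.13260 O.
18.73 wt% Al2O3 ÷ 101.961 g/mol = 0.18370 mol, giving 0.36740 Al and 0.55110 O.
66.18 wt% SiO2 ÷ 60.083 g/mol = 1.10148 mol, giving 1.10148 Si and 2.20296 O.
Oxygen sums to 2.93571; scaling by 8/2.93571 = 2.72506 puts the formula on 8 O.
Na: 0.09810 × 2.72506 = 0.267 atoms per formula unit.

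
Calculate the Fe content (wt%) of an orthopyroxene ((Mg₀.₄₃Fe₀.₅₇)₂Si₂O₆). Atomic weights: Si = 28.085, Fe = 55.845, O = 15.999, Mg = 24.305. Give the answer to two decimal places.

26.89 wt%

Formula mass = 0.86*24.305 + 1.14*55.845 + 2*28.085 + 6*15.999 = 236.730 g/mol, of which 63.663 g is Fe.
So Fe makes up 63.663/236.730 = 0.2689 of the mass, i.e. 26.89%.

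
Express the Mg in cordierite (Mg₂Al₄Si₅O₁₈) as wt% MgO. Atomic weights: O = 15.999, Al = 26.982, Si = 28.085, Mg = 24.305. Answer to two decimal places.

13.78 wt%

Molar mass of Mg₂Al₄Si₅O₁₈ = 2*24.305 + 4*26.982 + 5*28.085 + 18*15.999 = 584.945 g/mol.
Each formula unit contains 2 Mg, equivalent to 2/1 = 2.0000 mol MgO.
M(MgO) = 1×24.305 + 1×15.999 = 40.304 g/mol.
Mass of MgO per formula unit = 2.0000 × 40.304 = 80.608 g.
MgO wt% = 80.608 / 584.945 × 100 = 13.78%.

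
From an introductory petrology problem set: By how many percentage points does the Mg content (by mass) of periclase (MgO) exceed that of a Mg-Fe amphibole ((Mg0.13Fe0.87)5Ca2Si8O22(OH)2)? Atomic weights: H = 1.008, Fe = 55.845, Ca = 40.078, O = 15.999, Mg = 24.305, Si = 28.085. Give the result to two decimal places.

58.64 percentage points

M(MgO) = 40.304 g/mol, so wt% Mg = 24.305/40.304 × 100 = 60.30%.
M((Mg0.13Fe0.87)5Ca2Si8O22(OH)2) = 949.552 g/mol, so wt% Mg = 15.798/949.552 × 100 = 1.66%.
60.30 − 1.66 = 58.64 pp.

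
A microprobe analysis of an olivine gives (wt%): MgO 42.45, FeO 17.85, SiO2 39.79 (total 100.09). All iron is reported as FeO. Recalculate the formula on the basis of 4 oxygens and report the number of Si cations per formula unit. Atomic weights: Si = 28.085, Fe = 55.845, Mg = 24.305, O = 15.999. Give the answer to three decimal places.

MgO: 42.45/40.304 = 1.05325 mol → 1.05325 mol Mg, 1.05325 mol O.
FeO: 17.85/71.844 = 0.24845 mol → 0.24845 mol Fe, 0.24845 mol O.
SiO2: 39.79/60.083 = 0.66225 mol → 0.66225 mol Si, 1.32450 mol O.
Total oxygen = 2.62620 mol. Normalization factor = 4/2.62620 = 1.52311.
Si per 4 O = 0.66225 × 1.52311 = 1.009.

1.009 Si apfu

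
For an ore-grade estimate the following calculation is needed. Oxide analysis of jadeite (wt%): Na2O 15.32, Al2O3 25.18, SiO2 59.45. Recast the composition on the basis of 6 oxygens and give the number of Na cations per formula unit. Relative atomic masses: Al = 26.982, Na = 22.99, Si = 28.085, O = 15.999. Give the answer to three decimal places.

1.000 Na apfu

15.32 wt% Na2O ÷ 61.979 g/mol = 0.24718 mol, giving 0.49436 Na and 0.24718 O.
25.18 wt% Al2O3 ÷ 101.961 g/mol = 0.24696 mol, giving 0.49392 Al and 0.74088 O.
59.45 wt% SiO2 ÷ 60.083 g/mol = 0.98946 mol, giving 0.98946 Si and 1.97892 O.
Oxygen sums to 2.96698; scaling by 6/2.96698 = 2.02226 puts the formula on 6 O.
Na: 0.49436 × 2.02226 = 1.000 atoms per formula unit.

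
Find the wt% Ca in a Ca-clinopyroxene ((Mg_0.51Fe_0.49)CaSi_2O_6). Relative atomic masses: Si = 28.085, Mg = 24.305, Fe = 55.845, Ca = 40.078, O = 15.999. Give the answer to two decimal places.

17.27 weight percent

M((Mg_0.51Fe_0.49)CaSi_2O_6) = 232.002 g/mol.
Ca contributes 1 × 40.078 = 40.078 g per mole.
40.078/232.002 = 0.1727 → 17.27%.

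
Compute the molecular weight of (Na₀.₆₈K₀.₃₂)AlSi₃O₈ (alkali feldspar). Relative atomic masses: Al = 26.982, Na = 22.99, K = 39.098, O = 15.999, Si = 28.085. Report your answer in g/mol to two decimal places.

M = 0.68·22.99 + 0.32·39.098 + 1·26.982 + 3·28.085 + 8·15.999

267.37 g/mol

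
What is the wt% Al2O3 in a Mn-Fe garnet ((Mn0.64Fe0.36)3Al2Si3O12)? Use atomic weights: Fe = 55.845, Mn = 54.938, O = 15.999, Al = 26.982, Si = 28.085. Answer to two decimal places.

20.56 wt%

Molar mass of (Mn0.64Fe0.36)3Al2Si3O12 = 1.92·54.938 + 1.08·55.845 + 2·26.982 + 3·28.085 + 12·15.999 = 496.001 g/mol.
Each formula unit contains 2 Al, equivalent to 2/2 = 1.0000 mol Al2O3.
M(Al2O3) = 2×26.982 + 3×15.999 = 101.961 g/mol.
Mass of Al2O3 per formula unit = 1.0000 × 101.961 = 101.961 g.
Al2O3 wt% = 101.961 / 496.001 × 100 = 20.56%.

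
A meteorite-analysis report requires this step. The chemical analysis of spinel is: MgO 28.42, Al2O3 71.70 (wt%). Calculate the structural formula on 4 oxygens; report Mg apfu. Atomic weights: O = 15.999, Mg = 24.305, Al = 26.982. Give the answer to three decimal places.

MgO (M=40.304): mol = 0.70514; Mg = 0.70514, O = 0.70514.
Al2O3 (M=101.961): mol = 0.70321; Al = 1.40642, O = 2.10963.
ΣO = 2.81477; factor = 4/ΣO = 1.42108.
Mg apfu = 0.70514 × 1.42108 = 1.002.

1.002 Mg apfu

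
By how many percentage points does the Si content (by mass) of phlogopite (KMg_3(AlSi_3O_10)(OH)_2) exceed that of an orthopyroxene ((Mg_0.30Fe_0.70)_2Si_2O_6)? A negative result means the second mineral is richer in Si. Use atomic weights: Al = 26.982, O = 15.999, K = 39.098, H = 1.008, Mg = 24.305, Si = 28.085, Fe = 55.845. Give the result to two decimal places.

-2.74 percentage points

Si in KMg_3(AlSi_3O_10)(OH)_2: molar mass 417.254 g/mol; 3×28.085 = 84.255 g → 20.19 wt%.
Si in (Mg_0.30Fe_0.70)_2Si_2O_6: molar mass 244.930 g/mol; 2×28.085 = 56.170 g → 22.93 wt%.
Difference = 20.19 − 22.93 = -2.74 percentage points.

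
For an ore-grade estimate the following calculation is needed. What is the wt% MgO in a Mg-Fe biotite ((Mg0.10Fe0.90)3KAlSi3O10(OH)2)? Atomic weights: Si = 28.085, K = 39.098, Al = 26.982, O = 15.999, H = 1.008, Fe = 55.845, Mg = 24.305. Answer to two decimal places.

2.41 wt%

Formula mass = 502.412 g/mol.
0.30 Mg → 0.3000 mol MgO per formula unit; M(MgO) = 40.304, so MgO mass = 12.091 g.
12.091/502.412 × 100 = 2.41 wt%.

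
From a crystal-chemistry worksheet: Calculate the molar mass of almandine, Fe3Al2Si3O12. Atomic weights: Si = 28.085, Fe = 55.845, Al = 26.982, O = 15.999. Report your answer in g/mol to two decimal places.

Fe: 3 × 55.845 = 167.5350
Al: 2 × 26.982 = 53.9640
Si: 3 × 28.085 = 84.2550
O: 12 × 15.999 = 191.9880
Summing the contributions gives the formula mass.

497.74 g/mol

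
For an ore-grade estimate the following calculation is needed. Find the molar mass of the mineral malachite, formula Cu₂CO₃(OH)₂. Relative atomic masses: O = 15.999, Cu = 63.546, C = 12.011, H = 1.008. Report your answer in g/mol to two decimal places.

Cu: 2 × 63.546 = 127.0920
C: 1 × 12.011 = 12.0110
O: 5 × 15.999 = 79.9950
H: 2 × 1.008 = 2.0160
Summing the contributions gives the formula mass.

221.11 g/mol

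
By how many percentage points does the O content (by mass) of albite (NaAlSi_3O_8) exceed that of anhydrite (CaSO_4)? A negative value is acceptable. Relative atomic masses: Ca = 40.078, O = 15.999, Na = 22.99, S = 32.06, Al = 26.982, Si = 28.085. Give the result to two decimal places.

1.80 percentage points

O in NaAlSi_3O_8: molar mass 262.219 g/mol; 8×15.999 = 127.992 g → 48.81 wt%.
O in CaSO_4: molar mass 136.134 g/mol; 4×15.999 = 63.996 g → 47.01 wt%.
Difference = 48.81 − 47.01 = 1.80 percentage points.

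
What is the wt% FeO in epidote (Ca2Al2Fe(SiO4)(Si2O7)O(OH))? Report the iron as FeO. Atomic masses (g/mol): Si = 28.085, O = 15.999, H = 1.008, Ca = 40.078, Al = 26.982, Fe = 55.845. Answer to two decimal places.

14.87 wt%

Molar mass of Ca2Al2Fe(SiO4)(Si2O7)O(OH) = 2*40.078 + 2*26.982 + 1*55.845 + 3*28.085 + 13*15.999 + 1*1.008 = 483.215 g/mol.
Each formula unit contains 1 Fe, equivalent to 1/1 = 1.0000 mol FeO.
M(FeO) = 1×55.845 + 1×15.999 = 71.844 g/mol.
Mass of FeO per formula unit = 1.0000 × 71.844 = 71.844 g.
FeO wt% = 71.844 / 483.215 × 100 = 14.87%.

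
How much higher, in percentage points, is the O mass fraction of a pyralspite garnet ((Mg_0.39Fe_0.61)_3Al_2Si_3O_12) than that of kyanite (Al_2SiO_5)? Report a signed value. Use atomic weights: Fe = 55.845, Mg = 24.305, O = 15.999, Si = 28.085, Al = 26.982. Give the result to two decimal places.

-7.71 percentage points

M((Mg_0.39Fe_0.61)_3Al_2Si_3O_12) = 460.840 g/mol, so wt% O = 191.988/460.840 × 100 = 41.66%.
M(Al_2SiO_5) = 162.044 g/mol, so wt% O = 79.995/162.044 × 100 = 49.37%.
41.66 − 49.37 = -7.71 pp.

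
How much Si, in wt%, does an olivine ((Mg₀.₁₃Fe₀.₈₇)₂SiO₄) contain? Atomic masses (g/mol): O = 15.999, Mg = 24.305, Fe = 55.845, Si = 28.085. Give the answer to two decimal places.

M((Mg₀.₁₃Fe₀.₈₇)₂SiO₄) = 195.571 g/mol.
Si contributes 1 × 28.085 = 28.085 g per mole.
28.085/195.571 = 0.1436 → 14.36%.

14.36 wt%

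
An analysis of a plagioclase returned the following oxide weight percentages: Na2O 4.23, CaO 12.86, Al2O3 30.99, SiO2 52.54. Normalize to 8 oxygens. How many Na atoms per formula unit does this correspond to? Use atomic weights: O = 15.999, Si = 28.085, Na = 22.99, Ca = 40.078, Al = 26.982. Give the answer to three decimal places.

4.23 wt% Na2O ÷ 61.979 g/mol = 0.06825 mol, giving 0.13650 Na and 0.06825 O.
12.86 wt% CaO ÷ 56.077 g/mol = 0.22933 mol, giving 0.22933 Ca and 0.22933 O.
30.99 wt% Al2O3 ÷ 101.961 g/mol = 0.30394 mol, giving 0.60788 Al and 0.91182 O.
52.54 wt% SiO2 ÷ 60.083 g/mol = 0.87446 mol, giving 0.87446 Si and 1.74892 O.
Oxygen sums to 2.95832; scaling by 8/2.95832 = 2.70424 puts the formula on 8 O.
Na: 0.13650 × 2.70424 = 0.369 atoms per formula unit.

0.369 Na apfu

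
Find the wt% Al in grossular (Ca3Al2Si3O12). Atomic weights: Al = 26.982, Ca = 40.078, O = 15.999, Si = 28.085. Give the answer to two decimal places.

M(Ca3Al2Si3O12) = 450.441 g/mol.
Al contributes 2 × 26.982 = 53.964 g per mole.
53.964/450.441 = 0.1198 → 11.98%.

11.98 wt%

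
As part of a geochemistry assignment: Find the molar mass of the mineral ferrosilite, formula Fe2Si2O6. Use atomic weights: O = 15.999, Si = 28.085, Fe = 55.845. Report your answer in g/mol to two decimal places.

Fe: 2 × 55.845 = 111.6900
Si: 2 × 28.085 = 56.1700
O: 6 × 15.999 = 95.9940
Summing the contributions gives the formula mass.

263.85 g/mol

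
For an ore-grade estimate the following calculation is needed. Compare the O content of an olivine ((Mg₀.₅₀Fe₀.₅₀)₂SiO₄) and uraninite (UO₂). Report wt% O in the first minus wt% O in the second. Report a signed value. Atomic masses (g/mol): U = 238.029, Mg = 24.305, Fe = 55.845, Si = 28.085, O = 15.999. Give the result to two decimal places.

First mineral: 63.996 g O in 172.231 g formula = 37.16 wt% O.
Second mineral: 31.998 g O in 270.027 g formula = 11.85 wt% O.
37.16% − 11.85% gives a difference of 25.31 percentage points.

25.31 percentage points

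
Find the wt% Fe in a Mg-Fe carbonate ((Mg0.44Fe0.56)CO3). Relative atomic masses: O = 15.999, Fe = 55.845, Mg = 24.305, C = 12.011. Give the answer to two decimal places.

30.67 wt%

Formula mass = 0.44*24.305 + 0.56*55.845 + 1*12.011 + 3*15.999 = 101.975 g/mol, of which 31.273 g is Fe.
So Fe makes up 31.273/101.975 = 0.3067 of the mass, i.e. 30.67%.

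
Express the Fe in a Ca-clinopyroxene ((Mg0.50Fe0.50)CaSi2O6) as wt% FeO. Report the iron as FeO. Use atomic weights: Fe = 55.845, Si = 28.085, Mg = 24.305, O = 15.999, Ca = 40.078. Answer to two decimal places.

15.46 wt%

M((Mg0.50Fe0.50)CaSi2O6) = 232.317 g/mol; M(FeO) = 71.844 g/mol.
Moles FeO per formula unit = 0.50 Fe ÷ 1 = 0.5000.
FeO fraction = (0.5000 × 71.844) / 232.317 = 35.922/232.317 = 0.1546.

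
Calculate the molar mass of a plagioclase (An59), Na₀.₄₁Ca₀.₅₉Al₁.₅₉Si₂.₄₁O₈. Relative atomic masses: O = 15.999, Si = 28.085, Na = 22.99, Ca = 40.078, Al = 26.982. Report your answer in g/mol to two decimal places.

271.65 g/mol

The formula mass is the sum 0.41·22.99 + 0.59·40.078 + 1.59·26.982 + 2.41·28.085 + 8·15.999.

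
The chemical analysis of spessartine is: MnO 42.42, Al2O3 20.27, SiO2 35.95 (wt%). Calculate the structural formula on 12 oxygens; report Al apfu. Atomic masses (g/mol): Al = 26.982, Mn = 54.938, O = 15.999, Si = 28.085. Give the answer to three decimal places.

1.995 Al apfu

MnO (M=70.937): mol = 0.59800; Mn = 0.59800, O = 0.59800.
Al2O3 (M=101.961): mol = 0.19880; Al = 0.39760, O = 0.59640.
SiO2 (M=60.083): mol = 0.59834; Si = 0.59834, O = 1.19668.
ΣO = 2.39108; factor = 12/ΣO = 5.01865.
Al apfu = 0.39760 × 5.01865 = 1.995.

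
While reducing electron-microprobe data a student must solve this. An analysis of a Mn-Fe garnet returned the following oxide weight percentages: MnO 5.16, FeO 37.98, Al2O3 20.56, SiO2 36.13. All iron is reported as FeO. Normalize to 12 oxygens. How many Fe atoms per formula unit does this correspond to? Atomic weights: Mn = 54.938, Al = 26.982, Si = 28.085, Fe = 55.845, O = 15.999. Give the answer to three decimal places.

MnO (M=70.937): mol = 0.07274; Mn = 0.07274, O = 0.07274.
FeO (M=71.844): mol = 0.52865; Fe = 0.52865, O = 0.52865.
Al2O3 (M=101.961): mol = 0.20165; Al = 0.40330, O = 0.60495.
SiO2 (M=60.083): mol = 0.60133; Si = 0.60133, O = 1.20266.
ΣO = 2.40900; factor = 12/ΣO = 4.98132.
Fe apfu = 0.52865 × 4.98132 = 2.633.

2.633 Fe apfu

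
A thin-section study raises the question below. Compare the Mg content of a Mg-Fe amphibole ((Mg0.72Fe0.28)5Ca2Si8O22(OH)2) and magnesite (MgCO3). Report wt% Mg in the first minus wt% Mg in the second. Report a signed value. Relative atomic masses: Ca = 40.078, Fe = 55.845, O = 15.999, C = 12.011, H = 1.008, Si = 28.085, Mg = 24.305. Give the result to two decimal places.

-18.61 percentage points

M((Mg0.72Fe0.28)5Ca2Si8O22(OH)2) = 856.509 g/mol, so wt% Mg = 87.498/856.509 × 100 = 10.22%.
M(MgCO3) = 84.313 g/mol, so wt% Mg = 24.305/84.313 × 100 = 28.83%.
10.22 − 28.83 = -18.61 pp.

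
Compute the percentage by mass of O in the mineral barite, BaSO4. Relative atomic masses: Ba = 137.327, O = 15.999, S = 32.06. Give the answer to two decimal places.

27.42 wt%

M(BaSO4) = 233.383 g/mol.
O contributes 4 × 15.999 = 63.996 g per mole.
63.996/233.383 = 0.2742 → 27.42%.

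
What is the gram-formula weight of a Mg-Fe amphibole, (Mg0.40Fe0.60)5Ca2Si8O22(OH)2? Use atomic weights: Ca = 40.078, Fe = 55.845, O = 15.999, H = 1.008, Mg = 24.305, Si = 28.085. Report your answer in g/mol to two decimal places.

906.97 g/mol

Mg: 2 × 24.305 = 48.6100
Fe: 3 × 55.845 = 167.5350
Ca: 2 × 40.078 = 80.1560
Si: 8 × 28.085 = 224.6800
O: 24 × 15.999 = 383.9760
H: 2 × 1.008 = 2.0160
Summing the contributions gives the formula mass.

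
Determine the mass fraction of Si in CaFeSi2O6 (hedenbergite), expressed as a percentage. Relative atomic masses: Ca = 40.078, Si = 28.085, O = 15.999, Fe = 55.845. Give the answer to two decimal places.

22.64 wt%

Formula mass = 1×40.078 + 1×55.845 + 2×28.085 + 6×15.999 = 248.087 g/mol, of which 56.170 g is Si.
So Si makes up 56.170/248.087 = 0.2264 of the mass, i.e. 22.64%.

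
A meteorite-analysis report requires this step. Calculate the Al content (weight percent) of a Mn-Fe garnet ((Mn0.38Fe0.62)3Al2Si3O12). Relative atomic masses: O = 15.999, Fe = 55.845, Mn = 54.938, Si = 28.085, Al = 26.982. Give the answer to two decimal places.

10.86 weight percent

Formula mass = 1.14×54.938 + 1.86×55.845 + 2×26.982 + 3×28.085 + 12×15.999 = 496.708 g/mol, of which 53.964 g is Al.
So Al makes up 53.964/496.708 = 0.1086 of the mass, i.e. 10.86%.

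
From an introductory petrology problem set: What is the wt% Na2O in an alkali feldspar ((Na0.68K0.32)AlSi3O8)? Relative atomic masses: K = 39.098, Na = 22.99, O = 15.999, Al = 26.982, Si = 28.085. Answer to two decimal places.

7.88 wt%

Formula mass = 267.374 g/mol.
0.68 Na → 0.3400 mol Na2O per formula unit; M(Na2O) = 61.979, so Na2O mass = 21.073 g.
21.073/267.374 × 100 = 7.88 wt%.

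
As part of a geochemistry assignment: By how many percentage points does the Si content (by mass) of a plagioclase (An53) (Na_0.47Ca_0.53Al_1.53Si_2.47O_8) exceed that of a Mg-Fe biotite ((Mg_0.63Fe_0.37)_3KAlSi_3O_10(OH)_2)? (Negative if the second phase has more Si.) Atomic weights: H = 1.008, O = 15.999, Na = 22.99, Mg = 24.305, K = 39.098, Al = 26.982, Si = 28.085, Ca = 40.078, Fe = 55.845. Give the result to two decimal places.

First mineral: 69.370 g Si in 270.691 g formula = 25.63 wt% Si.
Second mineral: 84.255 g Si in 452.263 g formula = 18.63 wt% Si.
25.63% − 18.63% gives a difference of 7.00 percentage points.

7.00 percentage points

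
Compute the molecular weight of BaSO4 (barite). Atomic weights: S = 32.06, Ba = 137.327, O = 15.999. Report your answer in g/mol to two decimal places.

M = 1·137.327 + 1·32.06 + 4·15.999

233.38 g/mol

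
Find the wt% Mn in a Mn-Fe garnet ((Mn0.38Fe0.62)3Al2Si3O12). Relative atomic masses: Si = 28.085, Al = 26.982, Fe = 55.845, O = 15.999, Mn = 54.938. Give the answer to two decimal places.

12.61 wt%

M((Mn0.38Fe0.62)3Al2Si3O12) = 496.708 g/mol.
Mn contributes 1.14 × 54.938 = 62.629 g per mole.
62.629/496.708 = 0.1261 → 12.61%.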